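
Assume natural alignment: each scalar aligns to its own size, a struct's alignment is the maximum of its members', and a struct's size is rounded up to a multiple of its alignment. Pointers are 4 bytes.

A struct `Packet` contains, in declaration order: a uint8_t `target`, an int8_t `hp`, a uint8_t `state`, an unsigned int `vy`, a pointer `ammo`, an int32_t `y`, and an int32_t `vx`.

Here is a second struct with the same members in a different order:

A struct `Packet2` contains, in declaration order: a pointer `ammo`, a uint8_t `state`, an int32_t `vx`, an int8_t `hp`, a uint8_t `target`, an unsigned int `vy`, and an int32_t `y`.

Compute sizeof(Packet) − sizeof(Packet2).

@0: target [1B, align 1] → 1
@1: hp [1B, align 1] → 2
@2: state [1B, align 1] → 3
+1 pad (align 4)
@4: vy [4B, align 4] → 8
@8: ammo [4B, align 4] → 12
@12: y [4B, align 4] → 16
@16: vx [4B, align 4] → 20
size 20, align 4
— Packet2 —
@0: ammo [4B, align 4] → 4
@4: state [1B, align 1] → 5
+3 pad (align 4)
@8: vx [4B, align 4] → 12
@12: hp [1B, align 1] → 13
@13: target [1B, align 1] → 14
+2 pad (align 4)
@16: vy [4B, align 4] → 20
@20: y [4B, align 4] → 24
size 24, align 4
20 − 24 = -4

-4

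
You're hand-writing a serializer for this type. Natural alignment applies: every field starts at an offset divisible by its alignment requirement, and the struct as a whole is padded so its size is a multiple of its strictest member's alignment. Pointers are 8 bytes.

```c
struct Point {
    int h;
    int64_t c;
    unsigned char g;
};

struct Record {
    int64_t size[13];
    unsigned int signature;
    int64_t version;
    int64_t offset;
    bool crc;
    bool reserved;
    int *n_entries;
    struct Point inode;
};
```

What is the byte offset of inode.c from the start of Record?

Point: @0: h [4B, align 4] → 4; +4 pad (align 8); @8: c [8B, align 8] → 16; @16: g [1B, align 1] → 17; +7 tail pad (align 8); size 24, align 8
@0: size [104B, align 8] → 104
@104: signature [4B, align 4] → 108
+4 pad (align 8)
@112: version [8B, align 8] → 120
@120: offset [8B, align 8] → 128
@128: crc [1B, align 1] → 129
@129: reserved [1B, align 1] → 130
+6 pad (align 8)
@136: n_entries [8B, align 8] → 144
@144: inode [24B, align 8] → 168
within Point: c at 8
144 + 8 = 152

152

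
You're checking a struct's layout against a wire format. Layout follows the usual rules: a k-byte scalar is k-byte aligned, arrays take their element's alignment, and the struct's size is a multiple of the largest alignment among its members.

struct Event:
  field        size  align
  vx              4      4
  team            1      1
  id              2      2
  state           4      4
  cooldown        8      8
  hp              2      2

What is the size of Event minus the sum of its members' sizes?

vx at 0 (size 4, align 4) → ends 4
team at 4 (size 1, align 1) → ends 5
pad 1 to align 2 for id
id at 6 (size 2, align 2) → ends 8
state at 8 (size 4, align 4) → ends 12
pad 4 to align 8 for cooldown
cooldown at 16 (size 8, align 8) → ends 24
hp at 24 (size 2, align 2) → ends 26
tail pad 6 to reach multiple of 8
total 32 bytes, alignment 8
data bytes 21, size 32 → padding 11

11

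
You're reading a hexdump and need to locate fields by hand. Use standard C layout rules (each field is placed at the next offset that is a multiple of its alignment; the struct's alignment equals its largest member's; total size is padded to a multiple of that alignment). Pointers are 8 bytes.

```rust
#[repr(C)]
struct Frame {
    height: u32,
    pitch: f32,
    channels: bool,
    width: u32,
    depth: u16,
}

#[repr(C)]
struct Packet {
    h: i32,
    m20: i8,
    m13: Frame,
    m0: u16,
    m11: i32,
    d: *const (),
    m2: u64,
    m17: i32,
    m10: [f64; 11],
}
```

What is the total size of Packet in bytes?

152

Frame: 0..4  height  (4B, 4-aligned); 4..8  pitch  (4B, 4-aligned); 8..9  channels  (1B, 1-aligned); 9..12  -- padding (3B); 12..16  width  (4B, 4-aligned); 16..18  depth  (2B, 2-aligned); 18..20  -- tail padding (2B); sizeof = 20, alignof = 4
0..4  h  (4B, 4-aligned)
4..5  m20  (1B, 1-aligned)
5..8  -- padding (3B)
8..28  m13  (20B, 4-aligned)
28..30  m0  (2B, 2-aligned)
30..32  -- padding (2B)
32..36  m11  (4B, 4-aligned)
36..40  -- padding (4B)
40..48  d  (8B, 8-aligned)
48..56  m2  (8B, 8-aligned)
56..60  m17  (4B, 4-aligned)
60..64  -- padding (4B)
64..152  m10  (88B, 8-aligned)
sizeof = 152, alignof = 8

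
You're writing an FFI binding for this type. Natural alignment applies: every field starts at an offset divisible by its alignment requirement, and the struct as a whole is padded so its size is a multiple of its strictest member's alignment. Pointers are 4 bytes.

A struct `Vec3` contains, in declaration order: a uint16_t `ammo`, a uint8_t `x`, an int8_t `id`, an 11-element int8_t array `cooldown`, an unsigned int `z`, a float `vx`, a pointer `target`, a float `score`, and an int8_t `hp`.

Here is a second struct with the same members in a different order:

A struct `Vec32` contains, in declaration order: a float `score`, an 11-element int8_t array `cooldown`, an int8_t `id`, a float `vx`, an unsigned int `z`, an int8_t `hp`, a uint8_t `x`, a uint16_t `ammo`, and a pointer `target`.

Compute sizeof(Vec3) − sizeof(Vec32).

@0: ammo [2B, align 2] → 2
@2: x [1B, align 1] → 3
@3: id [1B, align 1] → 4
@4: cooldown [11B, align 1] → 15
+1 pad (align 4)
@16: z [4B, align 4] → 20
@20: vx [4B, align 4] → 24
@24: target [4B, align 4] → 28
@28: score [4B, align 4] → 32
@32: hp [1B, align 1] → 33
+3 tail pad (align 4)
size 36, align 4
— Vec32 —
@0: score [4B, align 4] → 4
@4: cooldown [11B, align 1] → 15
@15: id [1B, align 1] → 16
@16: vx [4B, align 4] → 20
@20: z [4B, align 4] → 24
@24: hp [1B, align 1] → 25
@25: x [1B, align 1] → 26
@26: ammo [2B, align 2] → 28
@28: target [4B, align 4] → 32
size 32, align 4
36 − 32 = 4

4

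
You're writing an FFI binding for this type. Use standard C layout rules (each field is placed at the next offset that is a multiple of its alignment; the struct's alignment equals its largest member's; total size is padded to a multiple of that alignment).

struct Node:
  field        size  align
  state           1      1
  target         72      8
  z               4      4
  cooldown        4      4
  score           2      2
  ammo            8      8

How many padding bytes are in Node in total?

13

0..1  state  (1B, 1-aligned)
1..8  -- padding (7B)
8..80  target  (72B, 8-aligned)
80..84  z  (4B, 4-aligned)
84..88  cooldown  (4B, 4-aligned)
88..90  score  (2B, 2-aligned)
90..96  -- padding (6B)
96..104  ammo  (8B, 8-aligned)
sizeof = 104, alignof = 8
data bytes 91, size 104 → padding 13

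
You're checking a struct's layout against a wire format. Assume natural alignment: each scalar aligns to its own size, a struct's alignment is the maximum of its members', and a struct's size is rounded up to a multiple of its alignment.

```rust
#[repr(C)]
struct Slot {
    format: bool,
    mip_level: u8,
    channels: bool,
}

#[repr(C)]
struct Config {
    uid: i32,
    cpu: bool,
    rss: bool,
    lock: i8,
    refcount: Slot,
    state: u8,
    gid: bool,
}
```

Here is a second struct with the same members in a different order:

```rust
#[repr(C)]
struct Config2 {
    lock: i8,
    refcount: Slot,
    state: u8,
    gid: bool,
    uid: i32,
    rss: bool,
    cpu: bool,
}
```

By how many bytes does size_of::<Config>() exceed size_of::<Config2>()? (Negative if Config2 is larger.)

-4

Slot: 0..1  format  (1B, 1-aligned); 1..2  mip_level  (1B, 1-aligned); 2..3  channels  (1B, 1-aligned); sizeof = 3, alignof = 1
0..4  uid  (4B, 4-aligned)
4..5  cpu  (1B, 1-aligned)
5..6  rss  (1B, 1-aligned)
6..7  lock  (1B, 1-aligned)
7..10  refcount  (3B, 1-aligned)
10..11  state  (1B, 1-aligned)
11..12  gid  (1B, 1-aligned)
sizeof = 12, alignof = 4
— Config2 —
0..1  lock  (1B, 1-aligned)
1..4  refcount  (3B, 1-aligned)
4..5  state  (1B, 1-aligned)
5..6  gid  (1B, 1-aligned)
6..8  -- padding (2B)
8..12  uid  (4B, 4-aligned)
12..13  rss  (1B, 1-aligned)
13..14  cpu  (1B, 1-aligned)
14..16  -- tail padding (2B)
sizeof = 16, alignof = 4
12 − 16 = -4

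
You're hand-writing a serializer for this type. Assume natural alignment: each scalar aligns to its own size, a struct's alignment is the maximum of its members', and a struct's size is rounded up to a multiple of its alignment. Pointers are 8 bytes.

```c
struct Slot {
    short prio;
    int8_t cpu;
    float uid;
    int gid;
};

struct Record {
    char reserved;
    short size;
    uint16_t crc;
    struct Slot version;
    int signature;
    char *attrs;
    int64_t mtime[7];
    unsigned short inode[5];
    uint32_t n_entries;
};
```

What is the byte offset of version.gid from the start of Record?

16

Slot: 0..2  prio  (2B, 2-aligned); 2..3  cpu  (1B, 1-aligned); 3..4  -- padding (1B); 4..8  uid  (4B, 4-aligned); 8..12  gid  (4B, 4-aligned); sizeof = 12, alignof = 4
0..1  reserved  (1B, 1-aligned)
1..2  -- padding (1B)
2..4  size  (2B, 2-aligned)
4..6  crc  (2B, 2-aligned)
6..8  -- padding (2B)
8..20  version  (12B, 4-aligned)
within Slot: gid at 8
8 + 8 = 16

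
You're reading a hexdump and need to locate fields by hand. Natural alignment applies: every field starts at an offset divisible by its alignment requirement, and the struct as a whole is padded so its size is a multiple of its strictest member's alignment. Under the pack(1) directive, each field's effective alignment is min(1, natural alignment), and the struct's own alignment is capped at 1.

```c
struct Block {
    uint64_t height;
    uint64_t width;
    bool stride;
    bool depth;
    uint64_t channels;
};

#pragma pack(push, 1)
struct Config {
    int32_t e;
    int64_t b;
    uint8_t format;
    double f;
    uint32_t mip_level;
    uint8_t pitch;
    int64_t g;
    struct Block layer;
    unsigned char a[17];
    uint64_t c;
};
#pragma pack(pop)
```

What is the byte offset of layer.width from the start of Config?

Block: @0: height [8B, align 8] → 8; @8: width [8B, align 8] → 16; @16: stride [1B, align 1] → 17; @17: depth [1B, align 1] → 18; +6 pad (align 8); @24: channels [8B, align 8] → 32; size 32, align 8
@0: e [4B, align 1] → 4
@4: b [8B, align 1] → 12
@12: format [1B, align 1] → 13
@13: f [8B, align 1] → 21
@21: mip_level [4B, align 1] → 25
@25: pitch [1B, align 1] → 26
@26: g [8B, align 1] → 34
@34: layer [32B, align 1] → 66
within Block: width at 8
34 + 8 = 42

42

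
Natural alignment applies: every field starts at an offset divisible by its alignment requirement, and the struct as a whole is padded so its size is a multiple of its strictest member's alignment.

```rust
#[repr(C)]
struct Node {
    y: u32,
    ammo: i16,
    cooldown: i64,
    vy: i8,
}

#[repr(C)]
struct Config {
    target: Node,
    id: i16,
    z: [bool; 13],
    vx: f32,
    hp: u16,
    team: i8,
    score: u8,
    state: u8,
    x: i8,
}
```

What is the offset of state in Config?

Node: y at 0 (size 4, align 4) → ends 4; ammo at 4 (size 2, align 2) → ends 6; pad 2 to align 8 for cooldown; cooldown at 8 (size 8, align 8) → ends 16; vy at 16 (size 1, align 1) → ends 17; tail pad 7 to reach multiple of 8; total 24 bytes, alignment 8
target at 0 (size 24, align 8) → ends 24
id at 24 (size 2, align 2) → ends 26
z at 26 (size 13, align 1) → ends 39
pad 1 to align 4 for vx
vx at 40 (size 4, align 4) → ends 44
hp at 44 (size 2, align 2) → ends 46
team at 46 (size 1, align 1) → ends 47
score at 47 (size 1, align 1) → ends 48
state at 48 (size 1, align 1) → ends 49

48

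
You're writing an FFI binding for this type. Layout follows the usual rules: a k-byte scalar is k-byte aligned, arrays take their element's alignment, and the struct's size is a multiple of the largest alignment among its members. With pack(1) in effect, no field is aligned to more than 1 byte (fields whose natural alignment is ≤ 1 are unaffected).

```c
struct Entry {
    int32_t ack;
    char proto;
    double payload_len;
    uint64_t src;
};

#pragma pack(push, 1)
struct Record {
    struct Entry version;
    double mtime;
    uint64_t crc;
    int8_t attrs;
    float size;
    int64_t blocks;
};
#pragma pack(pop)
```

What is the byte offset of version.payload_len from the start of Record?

Entry: 0..4  ack  (4B, 4-aligned); 4..5  proto  (1B, 1-aligned); 5..8  -- padding (3B); 8..16  payload_len  (8B, 8-aligned); 16..24  src  (8B, 8-aligned); sizeof = 24, alignof = 8
0..24  version  (24B, 1-aligned)
within Entry: payload_len at 8
0 + 8 = 8

8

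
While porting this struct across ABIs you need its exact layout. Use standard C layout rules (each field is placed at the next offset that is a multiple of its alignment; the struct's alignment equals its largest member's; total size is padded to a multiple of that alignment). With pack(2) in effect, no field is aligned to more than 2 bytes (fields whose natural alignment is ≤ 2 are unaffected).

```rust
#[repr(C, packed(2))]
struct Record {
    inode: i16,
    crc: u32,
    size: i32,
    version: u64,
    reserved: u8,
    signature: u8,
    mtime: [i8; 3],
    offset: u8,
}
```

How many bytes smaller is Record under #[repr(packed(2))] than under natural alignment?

8

natural layout:
  @0: inode [2B, align 2] → 2
  +2 pad (align 4)
  @4: crc [4B, align 4] → 8
  @8: size [4B, align 4] → 12
  +4 pad (align 8)
  @16: version [8B, align 8] → 24
  @24: reserved [1B, align 1] → 25
  @25: signature [1B, align 1] → 26
  @26: mtime [3B, align 1] → 29
  @29: offset [1B, align 1] → 30
  +2 tail pad (align 8)
  size 32, align 8
packed(2) layout:
  @0: inode [2B, align 2] → 2
  @2: crc [4B, align 2] → 6
  @6: size [4B, align 2] → 10
  @10: version [8B, align 2] → 18
  @18: reserved [1B, align 1] → 19
  @19: signature [1B, align 1] → 20
  @20: mtime [3B, align 1] → 23
  @23: offset [1B, align 1] → 24
  size 24, align 2
32 − 24 = 8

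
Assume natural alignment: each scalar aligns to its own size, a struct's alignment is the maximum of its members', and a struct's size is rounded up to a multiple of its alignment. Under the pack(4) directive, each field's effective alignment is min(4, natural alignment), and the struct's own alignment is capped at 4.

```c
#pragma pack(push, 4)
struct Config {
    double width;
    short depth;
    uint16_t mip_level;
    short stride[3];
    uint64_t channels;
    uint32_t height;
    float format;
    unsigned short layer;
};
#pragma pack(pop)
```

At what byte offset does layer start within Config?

0..8  width  (8B, 4-aligned)
8..10  depth  (2B, 2-aligned)
10..12  mip_level  (2B, 2-aligned)
12..18  stride  (6B, 2-aligned)
18..20  -- padding (2B)
20..28  channels  (8B, 4-aligned)
28..32  height  (4B, 4-aligned)
32..36  format  (4B, 4-aligned)
36..38  layer  (2B, 2-aligned)

36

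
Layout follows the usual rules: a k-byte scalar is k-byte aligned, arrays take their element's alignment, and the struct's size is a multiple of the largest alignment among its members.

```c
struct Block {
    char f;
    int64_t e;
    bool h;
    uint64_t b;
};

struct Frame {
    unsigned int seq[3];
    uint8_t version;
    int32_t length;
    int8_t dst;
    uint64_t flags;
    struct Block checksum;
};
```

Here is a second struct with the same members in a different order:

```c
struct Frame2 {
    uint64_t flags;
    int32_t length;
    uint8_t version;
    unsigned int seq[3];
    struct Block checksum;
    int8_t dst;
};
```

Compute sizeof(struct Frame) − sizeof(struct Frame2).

Block: @0: f [1B, align 1] → 1; +7 pad (align 8); @8: e [8B, align 8] → 16; @16: h [1B, align 1] → 17; +7 pad (align 8); @24: b [8B, align 8] → 32; size 32, align 8
@0: seq [12B, align 4] → 12
@12: version [1B, align 1] → 13
+3 pad (align 4)
@16: length [4B, align 4] → 20
@20: dst [1B, align 1] → 21
+3 pad (align 8)
@24: flags [8B, align 8] → 32
@32: checksum [32B, align 8] → 64
size 64, align 8
— Frame2 —
@0: flags [8B, align 8] → 8
@8: length [4B, align 4] → 12
@12: version [1B, align 1] → 13
+3 pad (align 4)
@16: seq [12B, align 4] → 28
+4 pad (align 8)
@32: checksum [32B, align 8] → 64
@64: dst [1B, align 1] → 65
+7 tail pad (align 8)
size 72, align 8
64 − 72 = -8

-8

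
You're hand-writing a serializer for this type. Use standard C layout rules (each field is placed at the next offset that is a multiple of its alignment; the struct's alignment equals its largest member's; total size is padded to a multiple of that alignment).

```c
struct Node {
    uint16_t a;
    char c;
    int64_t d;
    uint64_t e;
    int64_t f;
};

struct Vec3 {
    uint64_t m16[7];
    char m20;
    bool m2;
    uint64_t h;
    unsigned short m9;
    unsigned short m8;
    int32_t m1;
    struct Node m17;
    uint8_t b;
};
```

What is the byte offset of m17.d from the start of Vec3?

88

Node: 0..2  a  (2B, 2-aligned); 2..3  c  (1B, 1-aligned); 3..8  -- padding (5B); 8..16  d  (8B, 8-aligned); 16..24  e  (8B, 8-aligned); 24..32  f  (8B, 8-aligned); sizeof = 32, alignof = 8
0..56  m16  (56B, 8-aligned)
56..57  m20  (1B, 1-aligned)
57..58  m2  (1B, 1-aligned)
58..64  -- padding (6B)
64..72  h  (8B, 8-aligned)
72..74  m9  (2B, 2-aligned)
74..76  m8  (2B, 2-aligned)
76..80  m1  (4B, 4-aligned)
80..112  m17  (32B, 8-aligned)
within Node: d at 8
80 + 8 = 88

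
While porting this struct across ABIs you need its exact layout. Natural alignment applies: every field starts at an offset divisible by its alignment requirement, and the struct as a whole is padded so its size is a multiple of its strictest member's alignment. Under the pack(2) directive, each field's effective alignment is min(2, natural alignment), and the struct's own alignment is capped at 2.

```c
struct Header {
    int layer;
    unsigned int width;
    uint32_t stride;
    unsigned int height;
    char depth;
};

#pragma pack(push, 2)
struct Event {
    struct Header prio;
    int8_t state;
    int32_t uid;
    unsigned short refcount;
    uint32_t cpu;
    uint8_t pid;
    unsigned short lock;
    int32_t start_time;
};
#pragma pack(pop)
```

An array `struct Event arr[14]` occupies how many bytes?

Header: layer at 0 (size 4, align 4) → ends 4; width at 4 (size 4, align 4) → ends 8; stride at 8 (size 4, align 4) → ends 12; height at 12 (size 4, align 4) → ends 16; depth at 16 (size 1, align 1) → ends 17; tail pad 3 to reach multiple of 4; total 20 bytes, alignment 4
prio at 0 (size 20, align 2) → ends 20
state at 20 (size 1, align 1) → ends 21
pad 1 to align 2 for uid
uid at 22 (size 4, align 2) → ends 26
refcount at 26 (size 2, align 2) → ends 28
cpu at 28 (size 4, align 2) → ends 32
pid at 32 (size 1, align 1) → ends 33
pad 1 to align 2 for lock
lock at 34 (size 2, align 2) → ends 36
start_time at 36 (size 4, align 2) → ends 40
total 40 bytes, alignment 2
array of 14: 14 × 40 = 560

560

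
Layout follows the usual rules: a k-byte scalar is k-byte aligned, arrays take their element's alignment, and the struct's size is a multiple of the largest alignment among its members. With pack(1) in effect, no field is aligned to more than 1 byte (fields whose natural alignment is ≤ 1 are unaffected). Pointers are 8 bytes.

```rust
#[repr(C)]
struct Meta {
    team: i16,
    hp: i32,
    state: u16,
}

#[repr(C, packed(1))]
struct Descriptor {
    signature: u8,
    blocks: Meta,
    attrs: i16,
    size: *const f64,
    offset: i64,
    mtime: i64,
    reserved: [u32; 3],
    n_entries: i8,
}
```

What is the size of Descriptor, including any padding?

Meta: 0..2  team  (2B, 2-aligned); 2..4  -- padding (2B); 4..8  hp  (4B, 4-aligned); 8..10  state  (2B, 2-aligned); 10..12  -- tail padding (2B); sizeof = 12, alignof = 4
0..1  signature  (1B, 1-aligned)
1..13  blocks  (12B, 1-aligned)
13..15  attrs  (2B, 1-aligned)
15..23  size  (8B, 1-aligned)
23..31  offset  (8B, 1-aligned)
31..39  mtime  (8B, 1-aligned)
39..51  reserved  (12B, 1-aligned)
51..52  n_entries  (1B, 1-aligned)
sizeof = 52, alignof = 1

52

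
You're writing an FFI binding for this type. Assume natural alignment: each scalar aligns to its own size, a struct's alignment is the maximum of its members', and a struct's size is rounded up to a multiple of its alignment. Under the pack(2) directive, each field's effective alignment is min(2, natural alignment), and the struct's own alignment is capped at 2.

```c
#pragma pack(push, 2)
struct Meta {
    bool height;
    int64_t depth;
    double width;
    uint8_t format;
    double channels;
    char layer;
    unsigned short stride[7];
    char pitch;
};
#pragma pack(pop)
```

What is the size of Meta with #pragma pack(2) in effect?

46

height at 0 (size 1, align 1) → ends 1
pad 1 to align 2 for depth
depth at 2 (size 8, align 2) → ends 10
width at 10 (size 8, align 2) → ends 18
format at 18 (size 1, align 1) → ends 19
pad 1 to align 2 for channels
channels at 20 (size 8, align 2) → ends 28
layer at 28 (size 1, align 1) → ends 29
pad 1 to align 2 for stride
stride at 30 (size 14, align 2) → ends 44
pitch at 44 (size 1, align 1) → ends 45
tail pad 1 to reach multiple of 2
total 46 bytes, alignment 2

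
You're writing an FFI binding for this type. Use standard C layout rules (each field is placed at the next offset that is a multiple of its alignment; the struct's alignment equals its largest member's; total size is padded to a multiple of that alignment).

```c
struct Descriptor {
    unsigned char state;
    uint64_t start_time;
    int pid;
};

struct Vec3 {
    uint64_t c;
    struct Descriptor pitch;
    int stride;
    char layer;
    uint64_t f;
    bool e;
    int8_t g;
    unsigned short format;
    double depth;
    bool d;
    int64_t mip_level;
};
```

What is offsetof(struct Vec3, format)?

Descriptor: state at 0 (size 1, align 1) → ends 1; pad 7 to align 8 for start_time; start_time at 8 (size 8, align 8) → ends 16; pid at 16 (size 4, align 4) → ends 20; tail pad 4 to reach multiple of 8; total 24 bytes, alignment 8
c at 0 (size 8, align 8) → ends 8
pitch at 8 (size 24, align 8) → ends 32
stride at 32 (size 4, align 4) → ends 36
layer at 36 (size 1, align 1) → ends 37
pad 3 to align 8 for f
f at 40 (size 8, align 8) → ends 48
e at 48 (size 1, align 1) → ends 49
g at 49 (size 1, align 1) → ends 50
format at 50 (size 2, align 2) → ends 52

50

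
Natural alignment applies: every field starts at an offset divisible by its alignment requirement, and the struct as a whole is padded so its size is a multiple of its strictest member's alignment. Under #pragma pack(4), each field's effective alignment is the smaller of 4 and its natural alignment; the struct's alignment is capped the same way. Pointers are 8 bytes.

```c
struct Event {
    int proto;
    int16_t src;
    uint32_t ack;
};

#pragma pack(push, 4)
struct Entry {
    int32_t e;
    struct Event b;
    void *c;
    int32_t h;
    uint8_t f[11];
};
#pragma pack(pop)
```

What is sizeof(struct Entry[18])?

720

Event: 0..4  proto  (4B, 4-aligned); 4..6  src  (2B, 2-aligned); 6..8  -- padding (2B); 8..12  ack  (4B, 4-aligned); sizeof = 12, alignof = 4
0..4  e  (4B, 4-aligned)
4..16  b  (12B, 4-aligned)
16..24  c  (8B, 4-aligned)
24..28  h  (4B, 4-aligned)
28..39  f  (11B, 1-aligned)
39..40  -- tail padding (1B)
sizeof = 40, alignof = 4
array of 18: 18 × 40 = 720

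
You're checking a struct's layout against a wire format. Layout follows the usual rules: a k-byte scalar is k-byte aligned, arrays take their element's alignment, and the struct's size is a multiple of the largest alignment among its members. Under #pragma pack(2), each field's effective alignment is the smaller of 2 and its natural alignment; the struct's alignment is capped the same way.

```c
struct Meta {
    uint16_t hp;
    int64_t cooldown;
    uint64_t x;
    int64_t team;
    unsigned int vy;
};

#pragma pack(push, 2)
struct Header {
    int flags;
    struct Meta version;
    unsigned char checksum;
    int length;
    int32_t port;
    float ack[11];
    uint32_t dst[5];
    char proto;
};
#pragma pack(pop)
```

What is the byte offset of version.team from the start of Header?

Meta: hp at 0 (size 2, align 2) → ends 2; pad 6 to align 8 for cooldown; cooldown at 8 (size 8, align 8) → ends 16; x at 16 (size 8, align 8) → ends 24; team at 24 (size 8, align 8) → ends 32; vy at 32 (size 4, align 4) → ends 36; tail pad 4 to reach multiple of 8; total 40 bytes, alignment 8
flags at 0 (size 4, align 2) → ends 4
version at 4 (size 40, align 2) → ends 44
within Meta: team at 24
4 + 24 = 28

28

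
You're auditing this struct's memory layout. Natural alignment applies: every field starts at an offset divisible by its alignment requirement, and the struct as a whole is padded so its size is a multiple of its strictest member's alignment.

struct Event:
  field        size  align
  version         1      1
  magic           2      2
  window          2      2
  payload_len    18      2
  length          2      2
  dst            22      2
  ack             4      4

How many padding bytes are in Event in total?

1

@0: version [1B, align 1] → 1
+1 pad (align 2)
@2: magic [2B, align 2] → 4
@4: window [2B, align 2] → 6
@6: payload_len [18B, align 2] → 24
@24: length [2B, align 2] → 26
@26: dst [22B, align 2] → 48
@48: ack [4B, align 4] → 52
size 52, align 4
data bytes 51, size 52 → padding 1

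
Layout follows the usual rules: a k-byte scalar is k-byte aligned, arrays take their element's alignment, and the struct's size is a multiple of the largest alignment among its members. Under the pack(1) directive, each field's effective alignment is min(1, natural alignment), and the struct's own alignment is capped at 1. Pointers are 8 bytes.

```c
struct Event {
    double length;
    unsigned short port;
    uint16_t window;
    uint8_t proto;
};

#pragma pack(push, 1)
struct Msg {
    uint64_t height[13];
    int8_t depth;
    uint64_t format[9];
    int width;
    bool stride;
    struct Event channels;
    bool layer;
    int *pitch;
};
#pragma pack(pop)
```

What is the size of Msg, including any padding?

Event: @0: length [8B, align 8] → 8; @8: port [2B, align 2] → 10; @10: window [2B, align 2] → 12; @12: proto [1B, align 1] → 13; +3 tail pad (align 8); size 16, align 8
@0: height [104B, align 1] → 104
@104: depth [1B, align 1] → 105
@105: format [72B, align 1] → 177
@177: width [4B, align 1] → 181
@181: stride [1B, align 1] → 182
@182: channels [16B, align 1] → 198
@198: layer [1B, align 1] → 199
@199: pitch [8B, align 1] → 207
size 207, align 1

207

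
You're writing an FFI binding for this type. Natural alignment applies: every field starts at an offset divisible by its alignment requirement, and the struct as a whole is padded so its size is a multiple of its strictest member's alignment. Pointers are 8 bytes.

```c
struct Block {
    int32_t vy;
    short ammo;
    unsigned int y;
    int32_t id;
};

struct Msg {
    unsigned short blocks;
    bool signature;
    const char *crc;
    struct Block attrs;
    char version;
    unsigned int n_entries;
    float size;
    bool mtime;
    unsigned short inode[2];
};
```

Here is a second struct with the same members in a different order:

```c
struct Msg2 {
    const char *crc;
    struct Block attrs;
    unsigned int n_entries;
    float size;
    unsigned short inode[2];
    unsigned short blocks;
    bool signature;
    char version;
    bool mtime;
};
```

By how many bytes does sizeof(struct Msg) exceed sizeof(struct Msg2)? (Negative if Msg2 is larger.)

Block: vy at 0 (size 4, align 4) → ends 4; ammo at 4 (size 2, align 2) → ends 6; pad 2 to align 4 for y; y at 8 (size 4, align 4) → ends 12; id at 12 (size 4, align 4) → ends 16; total 16 bytes, alignment 4
blocks at 0 (size 2, align 2) → ends 2
signature at 2 (size 1, align 1) → ends 3
pad 5 to align 8 for crc
crc at 8 (size 8, align 8) → ends 16
attrs at 16 (size 16, align 4) → ends 32
version at 32 (size 1, align 1) → ends 33
pad 3 to align 4 for n_entries
n_entries at 36 (size 4, align 4) → ends 40
size at 40 (size 4, align 4) → ends 44
mtime at 44 (size 1, align 1) → ends 45
pad 1 to align 2 for inode
inode at 46 (size 4, align 2) → ends 50
tail pad 6 to reach multiple of 8
total 56 bytes, alignment 8
— Msg2 —
crc at 0 (size 8, align 8) → ends 8
attrs at 8 (size 16, align 4) → ends 24
n_entries at 24 (size 4, align 4) → ends 28
size at 28 (size 4, align 4) → ends 32
inode at 32 (size 4, align 2) → ends 36
blocks at 36 (size 2, align 2) → ends 38
signature at 38 (size 1, align 1) → ends 39
version at 39 (size 1, align 1) → ends 40
mtime at 40 (size 1, align 1) → ends 41
tail pad 7 to reach multiple of 8
total 48 bytes, alignment 8
56 − 48 = 8

8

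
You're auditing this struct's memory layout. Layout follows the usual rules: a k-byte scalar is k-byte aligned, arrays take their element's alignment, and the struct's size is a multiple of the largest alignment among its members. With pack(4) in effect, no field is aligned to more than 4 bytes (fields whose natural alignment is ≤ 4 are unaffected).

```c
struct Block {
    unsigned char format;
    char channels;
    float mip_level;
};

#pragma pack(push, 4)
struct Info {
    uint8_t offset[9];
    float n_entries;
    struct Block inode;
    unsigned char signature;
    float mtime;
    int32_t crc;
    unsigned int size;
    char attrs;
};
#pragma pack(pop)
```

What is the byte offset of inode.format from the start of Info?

16

Block: @0: format [1B, align 1] → 1; @1: channels [1B, align 1] → 2; +2 pad (align 4); @4: mip_level [4B, align 4] → 8; size 8, align 4
@0: offset [9B, align 1] → 9
+3 pad (align 4)
@12: n_entries [4B, align 4] → 16
@16: inode [8B, align 4] → 24
within Block: format at 0
16 + 0 = 16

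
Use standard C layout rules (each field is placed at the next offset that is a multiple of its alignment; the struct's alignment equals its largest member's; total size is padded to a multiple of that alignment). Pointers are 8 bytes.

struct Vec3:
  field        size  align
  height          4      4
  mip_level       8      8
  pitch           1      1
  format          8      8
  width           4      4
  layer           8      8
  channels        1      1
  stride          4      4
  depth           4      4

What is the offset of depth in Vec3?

56

@0: height [4B, align 4] → 4
+4 pad (align 8)
@8: mip_level [8B, align 8] → 16
@16: pitch [1B, align 1] → 17
+7 pad (align 8)
@24: format [8B, align 8] → 32
@32: width [4B, align 4] → 36
+4 pad (align 8)
@40: layer [8B, align 8] → 48
@48: channels [1B, align 1] → 49
+3 pad (align 4)
@52: stride [4B, align 4] → 56
@56: depth [4B, align 4] → 60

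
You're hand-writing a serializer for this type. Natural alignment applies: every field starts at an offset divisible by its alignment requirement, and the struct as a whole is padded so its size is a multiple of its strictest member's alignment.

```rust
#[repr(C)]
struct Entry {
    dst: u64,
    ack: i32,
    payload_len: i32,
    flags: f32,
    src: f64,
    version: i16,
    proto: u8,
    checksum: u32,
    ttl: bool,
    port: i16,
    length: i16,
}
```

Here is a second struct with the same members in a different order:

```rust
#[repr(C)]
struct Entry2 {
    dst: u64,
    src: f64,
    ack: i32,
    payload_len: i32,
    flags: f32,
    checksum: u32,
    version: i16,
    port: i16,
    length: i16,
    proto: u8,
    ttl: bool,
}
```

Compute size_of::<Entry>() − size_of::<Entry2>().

0..8  dst  (8B, 8-aligned)
8..12  ack  (4B, 4-aligned)
12..16  payload_len  (4B, 4-aligned)
16..20  flags  (4B, 4-aligned)
20..24  -- padding (4B)
24..32  src  (8B, 8-aligned)
32..34  version  (2B, 2-aligned)
34..35  proto  (1B, 1-aligned)
35..36  -- padding (1B)
36..40  checksum  (4B, 4-aligned)
40..41  ttl  (1B, 1-aligned)
41..42  -- padding (1B)
42..44  port  (2B, 2-aligned)
44..46  length  (2B, 2-aligned)
46..48  -- tail padding (2B)
sizeof = 48, alignof = 8
— Entry2 —
0..8  dst  (8B, 8-aligned)
8..16  src  (8B, 8-aligned)
16..20  ack  (4B, 4-aligned)
20..24  payload_len  (4B, 4-aligned)
24..28  flags  (4B, 4-aligned)
28..32  checksum  (4B, 4-aligned)
32..34  version  (2B, 2-aligned)
34..36  port  (2B, 2-aligned)
36..38  length  (2B, 2-aligned)
38..39  proto  (1B, 1-aligned)
39..40  ttl  (1B, 1-aligned)
sizeof = 40, alignof = 8
48 − 40 = 8

8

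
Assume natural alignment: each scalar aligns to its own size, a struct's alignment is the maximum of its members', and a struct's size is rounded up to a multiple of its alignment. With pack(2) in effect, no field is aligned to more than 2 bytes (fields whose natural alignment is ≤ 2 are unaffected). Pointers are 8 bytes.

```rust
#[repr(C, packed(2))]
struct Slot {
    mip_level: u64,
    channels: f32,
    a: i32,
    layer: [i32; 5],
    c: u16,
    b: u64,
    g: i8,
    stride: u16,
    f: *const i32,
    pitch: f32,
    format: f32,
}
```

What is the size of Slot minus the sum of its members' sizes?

@0: mip_level [8B, align 2] → 8
@8: channels [4B, align 2] → 12
@12: a [4B, align 2] → 16
@16: layer [20B, align 2] → 36
@36: c [2B, align 2] → 38
@38: b [8B, align 2] → 46
@46: g [1B, align 1] → 47
+1 pad (align 2)
@48: stride [2B, align 2] → 50
@50: f [8B, align 2] → 58
@58: pitch [4B, align 2] → 62
@62: format [4B, align 2] → 66
size 66, align 2
data bytes 65, size 66 → padding 1

1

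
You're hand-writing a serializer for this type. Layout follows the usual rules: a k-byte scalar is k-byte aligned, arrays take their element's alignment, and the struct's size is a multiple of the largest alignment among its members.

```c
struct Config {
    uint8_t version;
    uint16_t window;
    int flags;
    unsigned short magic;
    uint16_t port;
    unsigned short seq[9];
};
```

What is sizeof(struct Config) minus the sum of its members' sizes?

@0: version [1B, align 1] → 1
+1 pad (align 2)
@2: window [2B, align 2] → 4
@4: flags [4B, align 4] → 8
@8: magic [2B, align 2] → 10
@10: port [2B, align 2] → 12
@12: seq [18B, align 2] → 30
+2 tail pad (align 4)
size 32, align 4
data bytes 29, size 32 → padding 3

3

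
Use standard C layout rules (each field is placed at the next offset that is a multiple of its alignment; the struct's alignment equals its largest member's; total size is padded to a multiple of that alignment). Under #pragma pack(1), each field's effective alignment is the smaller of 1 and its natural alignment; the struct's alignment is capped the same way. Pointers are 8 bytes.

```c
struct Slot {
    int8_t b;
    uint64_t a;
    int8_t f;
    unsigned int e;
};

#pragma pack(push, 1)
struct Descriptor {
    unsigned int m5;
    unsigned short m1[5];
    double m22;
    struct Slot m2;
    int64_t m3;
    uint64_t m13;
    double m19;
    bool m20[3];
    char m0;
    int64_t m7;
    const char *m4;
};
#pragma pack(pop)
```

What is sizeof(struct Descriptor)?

90 bytes

Slot: b at 0 (size 1, align 1) → ends 1; pad 7 to align 8 for a; a at 8 (size 8, align 8) → ends 16; f at 16 (size 1, align 1) → ends 17; pad 3 to align 4 for e; e at 20 (size 4, align 4) → ends 24; total 24 bytes, alignment 8
m5 at 0 (size 4, align 1) → ends 4
m1 at 4 (size 10, align 1) → ends 14
m22 at 14 (size 8, align 1) → ends 22
m2 at 22 (size 24, align 1) → ends 46
m3 at 46 (size 8, align 1) → ends 54
m13 at 54 (size 8, align 1) → ends 62
m19 at 62 (size 8, align 1) → ends 70
m20 at 70 (size 3, align 1) → ends 73
m0 at 73 (size 1, align 1) → ends 74
m7 at 74 (size 8, align 1) → ends 82
m4 at 82 (size 8, align 1) → ends 90
total 90 bytes, alignment 1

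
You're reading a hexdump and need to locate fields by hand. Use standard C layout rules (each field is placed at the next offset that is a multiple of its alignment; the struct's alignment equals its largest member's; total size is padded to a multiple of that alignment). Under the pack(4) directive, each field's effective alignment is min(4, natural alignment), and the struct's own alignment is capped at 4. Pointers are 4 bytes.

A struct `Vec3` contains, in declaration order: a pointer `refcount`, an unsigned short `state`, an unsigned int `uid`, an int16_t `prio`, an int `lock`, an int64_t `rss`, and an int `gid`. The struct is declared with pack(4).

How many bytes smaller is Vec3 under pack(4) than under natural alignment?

natural layout:
  refcount at 0 (size 4, align 4) → ends 4
  state at 4 (size 2, align 2) → ends 6
  pad 2 to align 4 for uid
  uid at 8 (size 4, align 4) → ends 12
  prio at 12 (size 2, align 2) → ends 14
  pad 2 to align 4 for lock
  lock at 16 (size 4, align 4) → ends 20
  pad 4 to align 8 for rss
  rss at 24 (size 8, align 8) → ends 32
  gid at 32 (size 4, align 4) → ends 36
  tail pad 4 to reach multiple of 8
  total 40 bytes, alignment 8
packed(4) layout:
  refcount at 0 (size 4, align 4) → ends 4
  state at 4 (size 2, align 2) → ends 6
  pad 2 to align 4 for uid
  uid at 8 (size 4, align 4) → ends 12
  prio at 12 (size 2, align 2) → ends 14
  pad 2 to align 4 for lock
  lock at 16 (size 4, align 4) → ends 20
  rss at 20 (size 8, align 4) → ends 28
  gid at 28 (size 4, align 4) → ends 32
  total 32 bytes, alignment 4
40 − 32 = 8

8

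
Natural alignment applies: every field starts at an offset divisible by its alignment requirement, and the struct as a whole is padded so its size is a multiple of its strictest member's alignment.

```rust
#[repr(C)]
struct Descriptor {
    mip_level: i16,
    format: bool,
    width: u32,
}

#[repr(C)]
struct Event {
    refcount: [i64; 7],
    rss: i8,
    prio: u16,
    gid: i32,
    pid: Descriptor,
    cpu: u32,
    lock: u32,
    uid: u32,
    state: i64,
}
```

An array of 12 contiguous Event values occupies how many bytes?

Descriptor: mip_level at 0 (size 2, align 2) → ends 2; format at 2 (size 1, align 1) → ends 3; pad 1 to align 4 for width; width at 4 (size 4, align 4) → ends 8; total 8 bytes, alignment 4
refcount at 0 (size 56, align 8) → ends 56
rss at 56 (size 1, align 1) → ends 57
pad 1 to align 2 for prio
prio at 58 (size 2, align 2) → ends 60
gid at 60 (size 4, align 4) → ends 64
pid at 64 (size 8, align 4) → ends 72
cpu at 72 (size 4, align 4) → ends 76
lock at 76 (size 4, align 4) → ends 80
uid at 80 (size 4, align 4) → ends 84
pad 4 to align 8 for state
state at 88 (size 8, align 8) → ends 96
total 96 bytes, alignment 8
array of 12: 12 × 96 = 1152

1152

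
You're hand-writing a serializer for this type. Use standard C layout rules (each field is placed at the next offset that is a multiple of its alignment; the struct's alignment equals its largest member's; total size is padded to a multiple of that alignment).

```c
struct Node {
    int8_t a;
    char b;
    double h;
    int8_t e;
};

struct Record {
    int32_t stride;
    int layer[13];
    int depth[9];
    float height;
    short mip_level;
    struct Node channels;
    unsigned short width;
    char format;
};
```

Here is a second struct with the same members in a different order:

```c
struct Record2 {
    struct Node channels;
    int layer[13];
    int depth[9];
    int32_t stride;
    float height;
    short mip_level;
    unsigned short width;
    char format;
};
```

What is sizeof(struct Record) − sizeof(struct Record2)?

8

Node: 0..1  a  (1B, 1-aligned); 1..2  b  (1B, 1-aligned); 2..8  -- padding (6B); 8..16  h  (8B, 8-aligned); 16..17  e  (1B, 1-aligned); 17..24  -- tail padding (7B); sizeof = 24, alignof = 8
0..4  stride  (4B, 4-aligned)
4..56  layer  (52B, 4-aligned)
56..92  depth  (36B, 4-aligned)
92..96  height  (4B, 4-aligned)
96..98  mip_level  (2B, 2-aligned)
98..104  -- padding (6B)
104..128  channels  (24B, 8-aligned)
128..130  width  (2B, 2-aligned)
130..131  format  (1B, 1-aligned)
131..136  -- tail padding (5B)
sizeof = 136, alignof = 8
— Record2 —
0..24  channels  (24B, 8-aligned)
24..76  layer  (52B, 4-aligned)
76..112  depth  (36B, 4-aligned)
112..116  stride  (4B, 4-aligned)
116..120  height  (4B, 4-aligned)
120..122  mip_level  (2B, 2-aligned)
122..124  width  (2B, 2-aligned)
124..125  format  (1B, 1-aligned)
125..128  -- tail padding (3B)
sizeof = 128, alignof = 8
136 − 128 = 8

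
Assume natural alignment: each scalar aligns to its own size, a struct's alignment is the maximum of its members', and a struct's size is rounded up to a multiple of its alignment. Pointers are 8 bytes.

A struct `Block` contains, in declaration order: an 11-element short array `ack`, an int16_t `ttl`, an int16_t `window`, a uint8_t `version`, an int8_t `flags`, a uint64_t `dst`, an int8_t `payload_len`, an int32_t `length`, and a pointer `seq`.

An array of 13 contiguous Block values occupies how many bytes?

0..22  ack  (22B, 2-aligned)
22..24  ttl  (2B, 2-aligned)
24..26  window  (2B, 2-aligned)
26..27  version  (1B, 1-aligned)
27..28  flags  (1B, 1-aligned)
28..32  -- padding (4B)
32..40  dst  (8B, 8-aligned)
40..41  payload_len  (1B, 1-aligned)
41..44  -- padding (3B)
44..48  length  (4B, 4-aligned)
48..56  seq  (8B, 8-aligned)
sizeof = 56, alignof = 8
array of 13: 13 × 56 = 728

728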